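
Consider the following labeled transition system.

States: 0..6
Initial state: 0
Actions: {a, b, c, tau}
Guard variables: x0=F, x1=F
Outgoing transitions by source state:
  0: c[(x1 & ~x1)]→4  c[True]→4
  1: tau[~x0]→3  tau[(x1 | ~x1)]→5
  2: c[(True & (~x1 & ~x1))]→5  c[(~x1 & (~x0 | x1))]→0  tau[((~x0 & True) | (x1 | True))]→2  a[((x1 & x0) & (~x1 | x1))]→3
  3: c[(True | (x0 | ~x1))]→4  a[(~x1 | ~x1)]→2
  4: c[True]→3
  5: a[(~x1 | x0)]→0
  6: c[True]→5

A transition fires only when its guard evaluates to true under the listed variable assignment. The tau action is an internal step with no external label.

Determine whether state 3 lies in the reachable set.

Guard filter leaves 11 enabled edge(s).
Layer 0: {0}
Layer 1: {4}  now seen {0,4}
Layer 2: {3}  now seen {0,3,4}
Layer 3: {2}  now seen {0,2,3,4}
Layer 4: {5}  now seen {0,2,3,4,5}
Reachable = {0,2,3,4,5}
Path to 3: c·c

Answer: REACHABLE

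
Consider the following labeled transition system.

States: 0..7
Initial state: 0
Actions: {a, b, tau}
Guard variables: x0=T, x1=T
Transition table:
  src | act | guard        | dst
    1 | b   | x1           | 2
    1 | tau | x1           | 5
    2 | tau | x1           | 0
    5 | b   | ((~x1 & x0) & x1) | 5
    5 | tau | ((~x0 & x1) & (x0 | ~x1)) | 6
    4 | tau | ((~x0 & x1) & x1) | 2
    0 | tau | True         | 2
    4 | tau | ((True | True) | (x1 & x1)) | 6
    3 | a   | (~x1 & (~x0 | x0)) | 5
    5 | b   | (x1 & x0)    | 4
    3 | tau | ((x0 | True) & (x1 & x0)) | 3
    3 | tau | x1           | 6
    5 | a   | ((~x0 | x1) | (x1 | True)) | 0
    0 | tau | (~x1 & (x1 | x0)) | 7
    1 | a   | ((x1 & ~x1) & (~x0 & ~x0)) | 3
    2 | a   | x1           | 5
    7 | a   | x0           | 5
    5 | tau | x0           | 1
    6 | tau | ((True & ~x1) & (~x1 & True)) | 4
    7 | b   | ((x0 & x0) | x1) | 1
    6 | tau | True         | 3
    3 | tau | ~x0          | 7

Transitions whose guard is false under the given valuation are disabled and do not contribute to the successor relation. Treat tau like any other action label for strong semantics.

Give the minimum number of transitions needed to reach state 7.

Answer: UNREACHABLE

Analysis:
BFS to 7:
  Layer 0: {0}
  Layer 1: {2}
  Layer 2: {5}
  Layer 3: {1,4}
  Layer 4: {6}
  Layer 5: {3}
7 never appears.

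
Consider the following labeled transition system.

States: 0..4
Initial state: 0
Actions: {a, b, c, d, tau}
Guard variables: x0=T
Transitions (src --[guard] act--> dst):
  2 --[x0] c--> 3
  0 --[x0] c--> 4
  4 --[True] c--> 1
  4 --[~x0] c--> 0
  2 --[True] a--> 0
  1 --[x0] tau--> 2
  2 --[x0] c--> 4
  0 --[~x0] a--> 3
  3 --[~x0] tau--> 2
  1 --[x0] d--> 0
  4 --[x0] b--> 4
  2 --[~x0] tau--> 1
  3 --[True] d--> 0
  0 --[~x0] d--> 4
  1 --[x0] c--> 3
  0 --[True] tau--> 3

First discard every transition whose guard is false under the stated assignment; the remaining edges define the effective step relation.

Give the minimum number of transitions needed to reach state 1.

Layered search for 1:
  L0 = {0}
  L1 = {3,4}
  L2 = {1}
first hit 1 at d=2 via c·c

Answer: 2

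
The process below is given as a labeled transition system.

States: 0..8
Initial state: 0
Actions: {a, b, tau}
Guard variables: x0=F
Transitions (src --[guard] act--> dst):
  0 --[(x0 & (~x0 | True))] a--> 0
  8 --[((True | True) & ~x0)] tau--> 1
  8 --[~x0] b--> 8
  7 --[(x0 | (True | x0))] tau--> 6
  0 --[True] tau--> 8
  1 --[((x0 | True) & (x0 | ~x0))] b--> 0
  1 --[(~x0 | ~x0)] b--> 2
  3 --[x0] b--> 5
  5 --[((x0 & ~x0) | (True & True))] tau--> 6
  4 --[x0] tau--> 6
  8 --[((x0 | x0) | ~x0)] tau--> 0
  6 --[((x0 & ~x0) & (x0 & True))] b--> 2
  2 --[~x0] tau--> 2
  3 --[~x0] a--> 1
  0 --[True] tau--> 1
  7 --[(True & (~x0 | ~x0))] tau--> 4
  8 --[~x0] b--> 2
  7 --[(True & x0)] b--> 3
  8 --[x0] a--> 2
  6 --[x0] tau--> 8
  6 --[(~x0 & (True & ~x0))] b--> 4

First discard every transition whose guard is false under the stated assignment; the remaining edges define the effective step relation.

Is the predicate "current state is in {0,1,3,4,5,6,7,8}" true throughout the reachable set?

Answer: INVARIANT VIOLATED at state 2

Analysis:
Safe = {0,1,3,4,5,6,7,8}
Reach set: {0,1,2,8}
  0: ok
  1: ok
  2: VIOLATES
  8: ok
reach 2 via tau·b — violates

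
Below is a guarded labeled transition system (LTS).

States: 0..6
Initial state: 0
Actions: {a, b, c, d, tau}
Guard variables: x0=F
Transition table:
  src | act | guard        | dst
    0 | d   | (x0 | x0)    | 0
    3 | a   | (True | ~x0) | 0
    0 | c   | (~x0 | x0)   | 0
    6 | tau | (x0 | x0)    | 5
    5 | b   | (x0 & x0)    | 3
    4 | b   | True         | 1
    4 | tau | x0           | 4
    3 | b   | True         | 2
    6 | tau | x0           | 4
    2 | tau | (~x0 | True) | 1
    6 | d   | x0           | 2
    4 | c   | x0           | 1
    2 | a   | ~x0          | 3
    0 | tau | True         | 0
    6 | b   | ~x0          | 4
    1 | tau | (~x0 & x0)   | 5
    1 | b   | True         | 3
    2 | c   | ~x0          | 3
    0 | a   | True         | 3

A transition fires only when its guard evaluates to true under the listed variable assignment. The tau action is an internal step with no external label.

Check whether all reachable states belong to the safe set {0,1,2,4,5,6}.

Inv-set: {0,1,2,4,5,6}
Reachable = {0,1,2,3}
  0: ✓
  1: ✓
  2: ✓
  3: VIOLATES
counterexample path to 3: a

Answer: INVARIANT VIOLATED at state 3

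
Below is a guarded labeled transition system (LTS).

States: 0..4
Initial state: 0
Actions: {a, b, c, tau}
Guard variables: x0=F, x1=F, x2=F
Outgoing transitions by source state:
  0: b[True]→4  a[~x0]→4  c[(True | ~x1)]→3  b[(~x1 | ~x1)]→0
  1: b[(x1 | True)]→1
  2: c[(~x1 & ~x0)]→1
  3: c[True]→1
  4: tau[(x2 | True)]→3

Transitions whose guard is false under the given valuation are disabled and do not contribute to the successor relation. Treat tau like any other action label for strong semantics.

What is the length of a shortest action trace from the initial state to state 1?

Breadth-first toward 1:
  Layer 0: {0}
  Layer 1: {3,4}
  Layer 2: {1}
depth(1)=2, e.g. c·c

Answer: 2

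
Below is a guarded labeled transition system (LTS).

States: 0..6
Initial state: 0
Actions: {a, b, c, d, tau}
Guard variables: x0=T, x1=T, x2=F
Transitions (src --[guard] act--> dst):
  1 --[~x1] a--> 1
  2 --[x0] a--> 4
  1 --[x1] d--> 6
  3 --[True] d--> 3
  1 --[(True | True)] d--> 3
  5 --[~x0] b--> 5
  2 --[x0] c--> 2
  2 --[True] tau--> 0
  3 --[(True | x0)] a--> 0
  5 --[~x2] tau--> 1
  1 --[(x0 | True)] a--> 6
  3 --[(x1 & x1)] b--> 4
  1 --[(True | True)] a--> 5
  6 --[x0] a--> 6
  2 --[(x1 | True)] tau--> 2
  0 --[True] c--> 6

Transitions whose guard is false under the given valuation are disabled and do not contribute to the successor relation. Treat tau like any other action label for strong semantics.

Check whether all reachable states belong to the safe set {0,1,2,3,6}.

Answer: INVARIANT HOLDS

Working:
Safe = {0,1,2,3,6}
Reachable = {0,6}
  0: ✓
  6: ✓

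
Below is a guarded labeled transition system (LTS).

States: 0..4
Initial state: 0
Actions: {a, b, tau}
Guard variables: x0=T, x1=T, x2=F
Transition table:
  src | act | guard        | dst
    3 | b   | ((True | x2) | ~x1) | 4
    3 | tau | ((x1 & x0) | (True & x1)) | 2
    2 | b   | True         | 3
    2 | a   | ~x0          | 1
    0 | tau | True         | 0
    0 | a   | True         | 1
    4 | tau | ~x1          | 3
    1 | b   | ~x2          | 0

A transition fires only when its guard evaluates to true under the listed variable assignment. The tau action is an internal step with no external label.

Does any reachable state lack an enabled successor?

Reachable = {0,1}
  0: a→1  tau→0  [2 out]
  1: b→0  [1 out]

Answer: DEADLOCK-FREE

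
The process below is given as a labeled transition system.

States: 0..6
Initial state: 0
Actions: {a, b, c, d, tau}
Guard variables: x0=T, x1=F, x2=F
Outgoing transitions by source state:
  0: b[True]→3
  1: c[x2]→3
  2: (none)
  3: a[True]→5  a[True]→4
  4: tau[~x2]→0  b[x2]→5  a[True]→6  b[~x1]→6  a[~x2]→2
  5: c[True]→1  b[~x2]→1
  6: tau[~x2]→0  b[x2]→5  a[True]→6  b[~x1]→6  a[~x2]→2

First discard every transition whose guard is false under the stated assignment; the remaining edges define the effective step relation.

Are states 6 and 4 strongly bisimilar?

Refine partition for ~:
  P[0] = {{0,1,2,3,4,5,6}}
  P[1] = {{0},{1,2},{3},{4,6},{5}}
Fixed point at round 2; 5 class(es).
[6]={4,6}  [4]={4,6}

Answer: BISIMILAR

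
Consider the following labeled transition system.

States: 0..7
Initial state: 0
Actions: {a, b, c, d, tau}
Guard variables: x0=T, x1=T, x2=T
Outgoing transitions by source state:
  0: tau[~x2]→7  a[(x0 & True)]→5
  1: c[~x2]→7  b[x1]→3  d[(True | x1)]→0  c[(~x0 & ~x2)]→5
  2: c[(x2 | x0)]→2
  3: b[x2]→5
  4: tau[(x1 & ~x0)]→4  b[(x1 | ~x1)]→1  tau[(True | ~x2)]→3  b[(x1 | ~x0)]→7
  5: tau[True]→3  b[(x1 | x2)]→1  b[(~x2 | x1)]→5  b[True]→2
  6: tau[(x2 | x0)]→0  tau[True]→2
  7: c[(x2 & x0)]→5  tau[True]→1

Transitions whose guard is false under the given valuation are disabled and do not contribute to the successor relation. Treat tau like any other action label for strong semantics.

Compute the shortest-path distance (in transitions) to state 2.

Answer: 2

Trace:
Breadth-first toward 2:
  depth 0: {0}
  depth 1: {5}
  depth 2: {1,2,3}
depth(2)=2, e.g. a·b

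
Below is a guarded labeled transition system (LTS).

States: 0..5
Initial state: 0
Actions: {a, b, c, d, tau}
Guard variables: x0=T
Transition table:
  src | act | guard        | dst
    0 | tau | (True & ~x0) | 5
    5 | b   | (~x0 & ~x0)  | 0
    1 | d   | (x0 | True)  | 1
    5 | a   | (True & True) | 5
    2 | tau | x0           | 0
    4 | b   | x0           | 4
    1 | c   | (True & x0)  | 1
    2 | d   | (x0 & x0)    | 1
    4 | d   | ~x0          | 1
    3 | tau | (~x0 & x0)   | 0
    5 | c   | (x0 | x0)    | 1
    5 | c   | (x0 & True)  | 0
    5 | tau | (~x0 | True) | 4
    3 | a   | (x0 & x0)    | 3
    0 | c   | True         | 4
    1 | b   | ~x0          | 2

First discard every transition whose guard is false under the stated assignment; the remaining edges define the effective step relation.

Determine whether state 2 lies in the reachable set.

11 transition(s) survive guard evaluation.
depth 0: {0}
depth 1: {4}  now seen {0,4}
Reach set: {0,4}

Answer: UNREACHABLE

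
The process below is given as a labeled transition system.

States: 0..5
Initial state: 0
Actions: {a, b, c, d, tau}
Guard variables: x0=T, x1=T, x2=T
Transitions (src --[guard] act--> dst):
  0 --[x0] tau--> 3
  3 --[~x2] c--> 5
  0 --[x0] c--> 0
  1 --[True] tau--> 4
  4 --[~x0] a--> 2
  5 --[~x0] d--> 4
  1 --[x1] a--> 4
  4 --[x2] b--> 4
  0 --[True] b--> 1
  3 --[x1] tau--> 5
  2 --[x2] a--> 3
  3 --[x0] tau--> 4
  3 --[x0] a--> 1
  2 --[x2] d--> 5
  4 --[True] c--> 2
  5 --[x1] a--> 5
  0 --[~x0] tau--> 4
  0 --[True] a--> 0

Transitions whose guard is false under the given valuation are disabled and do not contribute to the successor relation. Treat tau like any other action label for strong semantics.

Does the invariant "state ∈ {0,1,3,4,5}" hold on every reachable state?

Answer: INVARIANT VIOLATED at state 2

Trace:
Allowed set {0,1,3,4,5}
Reach set: {0,1,2,3,4,5}
  0: ✓
  1: ✓
  2: VIOLATES
  3: ✓
  4: ✓
  5: ✓
witness against invariant: tau·tau·c → 2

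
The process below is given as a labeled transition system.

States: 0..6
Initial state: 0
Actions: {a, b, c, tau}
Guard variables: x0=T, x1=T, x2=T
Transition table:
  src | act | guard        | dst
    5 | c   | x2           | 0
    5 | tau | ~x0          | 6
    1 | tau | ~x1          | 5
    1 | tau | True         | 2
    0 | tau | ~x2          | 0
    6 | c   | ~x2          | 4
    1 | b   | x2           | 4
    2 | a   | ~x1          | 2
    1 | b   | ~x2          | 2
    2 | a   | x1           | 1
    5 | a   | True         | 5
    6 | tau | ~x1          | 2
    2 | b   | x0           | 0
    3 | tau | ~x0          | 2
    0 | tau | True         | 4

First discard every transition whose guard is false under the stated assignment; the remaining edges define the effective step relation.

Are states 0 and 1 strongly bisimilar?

Refine partition for ~:
  π0 = {{0,1,2,3,4,5,6}}
  π1 = {{0},{1},{2},{3,4,6},{5}}
5 equivalence class(es) (converged in 2)
0∈{0}, 1∈{1}

Answer: NOT BISIMILAR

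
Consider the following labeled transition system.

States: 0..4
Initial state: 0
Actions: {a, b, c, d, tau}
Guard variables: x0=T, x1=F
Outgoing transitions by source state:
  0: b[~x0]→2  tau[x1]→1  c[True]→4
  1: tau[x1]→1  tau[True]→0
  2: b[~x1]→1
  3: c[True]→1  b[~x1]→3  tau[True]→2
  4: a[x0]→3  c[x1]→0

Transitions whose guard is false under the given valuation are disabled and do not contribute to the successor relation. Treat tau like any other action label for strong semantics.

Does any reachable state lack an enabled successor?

Answer: DEADLOCK-FREE

Working:
R = {0,1,2,3,4}
  0: c→4  [1 exit(s)]
  1: tau→0  [1 exit(s)]
  2: b→1  [1 exit(s)]
  3: b→3  c→1  tau→2  [3 exit(s)]
  4: a→3  [1 exit(s)]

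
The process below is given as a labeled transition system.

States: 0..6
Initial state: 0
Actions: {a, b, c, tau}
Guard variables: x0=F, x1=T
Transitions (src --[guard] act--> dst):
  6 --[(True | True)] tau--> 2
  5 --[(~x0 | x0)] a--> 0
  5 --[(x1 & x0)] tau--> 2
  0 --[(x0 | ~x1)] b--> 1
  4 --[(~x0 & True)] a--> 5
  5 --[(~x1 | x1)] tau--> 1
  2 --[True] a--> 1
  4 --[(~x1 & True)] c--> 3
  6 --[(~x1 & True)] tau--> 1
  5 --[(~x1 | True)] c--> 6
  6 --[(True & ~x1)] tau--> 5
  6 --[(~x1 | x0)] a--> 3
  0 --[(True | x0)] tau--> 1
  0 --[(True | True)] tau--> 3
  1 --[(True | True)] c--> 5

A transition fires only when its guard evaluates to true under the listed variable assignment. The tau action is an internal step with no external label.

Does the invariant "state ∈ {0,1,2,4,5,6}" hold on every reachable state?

Answer: INVARIANT VIOLATED at state 3

Trace:
Allowed set {0,1,2,4,5,6}
R = {0,1,2,3,5,6}
  0: ok
  1: ok
  2: ok
  3: outside
  5: ok
  6: ok
witness against invariant: tau → 3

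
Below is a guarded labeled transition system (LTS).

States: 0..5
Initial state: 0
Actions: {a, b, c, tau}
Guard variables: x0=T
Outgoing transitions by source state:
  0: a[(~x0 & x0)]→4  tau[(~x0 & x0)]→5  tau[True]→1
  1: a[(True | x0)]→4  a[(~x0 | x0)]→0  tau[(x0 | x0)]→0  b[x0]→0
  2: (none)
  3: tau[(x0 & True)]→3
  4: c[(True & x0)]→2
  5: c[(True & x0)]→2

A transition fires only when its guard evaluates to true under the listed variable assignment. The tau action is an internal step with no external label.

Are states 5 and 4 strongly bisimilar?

Compute ~ classes (split until stable):
  round 0: {{0,1,2,3,4,5}}
  round 1: {{0,3},{1},{2},{4,5}}
  round 2: {{0},{1},{2},{3},{4,5}}
Fixed point at round 3; 5 class(es).
[5]={4,5}  [4]={4,5}

Answer: BISIMILAR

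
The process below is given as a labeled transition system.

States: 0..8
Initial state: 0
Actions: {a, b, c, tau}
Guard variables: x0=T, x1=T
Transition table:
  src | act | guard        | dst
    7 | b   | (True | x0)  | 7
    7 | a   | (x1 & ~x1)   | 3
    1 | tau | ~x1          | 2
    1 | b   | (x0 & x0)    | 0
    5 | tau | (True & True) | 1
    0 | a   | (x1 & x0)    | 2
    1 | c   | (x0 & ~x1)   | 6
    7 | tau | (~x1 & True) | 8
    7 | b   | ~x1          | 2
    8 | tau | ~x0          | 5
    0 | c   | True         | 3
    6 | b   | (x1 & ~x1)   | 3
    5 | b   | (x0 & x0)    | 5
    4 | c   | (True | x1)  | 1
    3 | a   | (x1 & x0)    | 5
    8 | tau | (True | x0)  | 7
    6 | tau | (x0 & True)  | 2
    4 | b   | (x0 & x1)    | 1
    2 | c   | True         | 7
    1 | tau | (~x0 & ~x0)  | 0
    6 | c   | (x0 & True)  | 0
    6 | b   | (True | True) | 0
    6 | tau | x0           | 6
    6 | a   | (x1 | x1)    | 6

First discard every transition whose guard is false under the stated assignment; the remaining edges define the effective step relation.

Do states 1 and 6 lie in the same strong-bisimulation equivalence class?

Answer: NOT BISIMILAR

Analysis:
Bisimulation quotient by refinement:
  round 0: {{0,1,2,3,4,5,6,7,8}}
  round 1: {{0},{1,7},{2},{3},{4},{5},{6},{8}}
  round 2: {{0},{1},{2},{3},{4},{5},{6},{7},{8}}
stable after 3 split(s): 9 block(s)
[1]={1}  [6]={6}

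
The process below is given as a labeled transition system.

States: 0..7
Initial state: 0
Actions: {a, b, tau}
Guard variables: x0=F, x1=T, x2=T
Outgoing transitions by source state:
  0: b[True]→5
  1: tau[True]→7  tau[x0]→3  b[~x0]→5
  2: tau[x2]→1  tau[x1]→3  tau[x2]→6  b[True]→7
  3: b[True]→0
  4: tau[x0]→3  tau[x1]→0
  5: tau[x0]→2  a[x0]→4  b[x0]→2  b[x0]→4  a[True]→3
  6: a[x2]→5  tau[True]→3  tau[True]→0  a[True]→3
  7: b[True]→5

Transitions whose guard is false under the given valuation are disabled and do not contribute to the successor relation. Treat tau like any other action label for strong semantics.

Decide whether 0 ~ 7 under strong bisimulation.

Answer: BISIMILAR

Working:
Bisimulation quotient by refinement:
  P[0] = {{0,1,2,3,4,5,6,7}}
  P[1] = {{0,3,7},{1,2},{4},{5},{6}}
  P[2] = {{0,7},{1},{2},{3},{4},{5},{6}}
stable after 3 split(s): 7 block(s)
class of 0: {0,7}; class of 7: {0,7}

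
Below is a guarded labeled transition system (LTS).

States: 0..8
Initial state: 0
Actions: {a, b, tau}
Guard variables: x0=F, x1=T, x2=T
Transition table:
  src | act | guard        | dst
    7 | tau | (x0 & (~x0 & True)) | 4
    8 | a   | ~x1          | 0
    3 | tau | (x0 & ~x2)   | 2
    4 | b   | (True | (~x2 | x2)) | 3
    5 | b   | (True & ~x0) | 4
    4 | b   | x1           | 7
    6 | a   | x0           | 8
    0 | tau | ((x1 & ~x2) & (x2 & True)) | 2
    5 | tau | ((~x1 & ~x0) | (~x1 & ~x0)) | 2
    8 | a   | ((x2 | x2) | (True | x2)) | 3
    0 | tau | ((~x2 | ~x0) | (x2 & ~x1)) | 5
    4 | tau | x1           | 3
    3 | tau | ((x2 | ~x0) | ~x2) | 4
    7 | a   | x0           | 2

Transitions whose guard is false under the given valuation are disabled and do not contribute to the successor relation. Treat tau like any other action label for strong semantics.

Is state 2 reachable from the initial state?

After dropping false guards: 7 live edges.
depth 0: {0}
depth 1: {5}  total {0,5}
depth 2: {4}  total {0,4,5}
depth 3: {3,7}  total {0,3,4,5,7}
R = {0,3,4,5,7}

Answer: UNREACHABLE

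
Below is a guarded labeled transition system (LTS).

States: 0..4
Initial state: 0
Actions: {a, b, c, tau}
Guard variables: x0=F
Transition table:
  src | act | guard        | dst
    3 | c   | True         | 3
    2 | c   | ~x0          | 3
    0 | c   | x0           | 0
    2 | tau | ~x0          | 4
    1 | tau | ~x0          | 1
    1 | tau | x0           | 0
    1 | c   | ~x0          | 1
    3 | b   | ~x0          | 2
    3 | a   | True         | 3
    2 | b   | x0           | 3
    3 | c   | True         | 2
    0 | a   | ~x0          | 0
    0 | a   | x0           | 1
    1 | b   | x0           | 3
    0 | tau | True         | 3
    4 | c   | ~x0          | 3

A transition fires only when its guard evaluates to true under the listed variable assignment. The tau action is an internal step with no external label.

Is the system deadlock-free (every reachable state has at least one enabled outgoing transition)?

Reachable = {0,2,3,4}
  0: a→0  tau→3  [2 exit(s)]
  2: c→3  tau→4  [2 exit(s)]
  3: a→3  b→2  c→2  c→3  [4 exit(s)]
  4: c→3  [1 exit(s)]

Answer: DEADLOCK-FREE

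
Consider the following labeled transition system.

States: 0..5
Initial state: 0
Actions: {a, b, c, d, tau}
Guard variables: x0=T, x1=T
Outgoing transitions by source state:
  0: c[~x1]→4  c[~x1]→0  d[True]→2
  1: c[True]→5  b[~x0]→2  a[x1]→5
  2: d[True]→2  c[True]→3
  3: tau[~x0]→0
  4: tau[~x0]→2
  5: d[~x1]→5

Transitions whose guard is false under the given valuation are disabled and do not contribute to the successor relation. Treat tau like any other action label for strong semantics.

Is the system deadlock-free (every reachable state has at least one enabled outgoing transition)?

R = {0,2,3}
  0: d→2  [1 exit(s)]
  2: c→3  d→2  [2 exit(s)]
  3: ∅  [deadlock]
witness 3: d·c

Answer: DEADLOCK at state 3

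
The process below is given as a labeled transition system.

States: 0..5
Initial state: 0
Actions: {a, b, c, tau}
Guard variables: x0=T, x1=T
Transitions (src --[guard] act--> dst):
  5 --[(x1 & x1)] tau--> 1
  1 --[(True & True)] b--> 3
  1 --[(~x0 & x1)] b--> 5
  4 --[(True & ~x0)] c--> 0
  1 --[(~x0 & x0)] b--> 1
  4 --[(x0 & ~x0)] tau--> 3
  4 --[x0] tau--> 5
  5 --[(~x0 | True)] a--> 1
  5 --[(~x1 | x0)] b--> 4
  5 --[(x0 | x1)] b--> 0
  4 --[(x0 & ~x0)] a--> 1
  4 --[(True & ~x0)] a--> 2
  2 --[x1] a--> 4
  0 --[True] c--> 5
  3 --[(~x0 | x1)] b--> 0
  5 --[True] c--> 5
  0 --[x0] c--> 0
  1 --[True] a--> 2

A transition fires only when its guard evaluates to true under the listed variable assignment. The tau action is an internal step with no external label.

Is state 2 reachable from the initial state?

Answer: REACHABLE

Analysis:
After dropping false guards: 12 live edges.
Layer 0: {0}
Layer 1: {5}  cumulative {0,5}
Layer 2: {1,4}  cumulative {0,1,4,5}
Layer 3: {2,3}  cumulative {0,1,2,3,4,5}
Reach set: {0,1,2,3,4,5}
witness 2: c·tau·a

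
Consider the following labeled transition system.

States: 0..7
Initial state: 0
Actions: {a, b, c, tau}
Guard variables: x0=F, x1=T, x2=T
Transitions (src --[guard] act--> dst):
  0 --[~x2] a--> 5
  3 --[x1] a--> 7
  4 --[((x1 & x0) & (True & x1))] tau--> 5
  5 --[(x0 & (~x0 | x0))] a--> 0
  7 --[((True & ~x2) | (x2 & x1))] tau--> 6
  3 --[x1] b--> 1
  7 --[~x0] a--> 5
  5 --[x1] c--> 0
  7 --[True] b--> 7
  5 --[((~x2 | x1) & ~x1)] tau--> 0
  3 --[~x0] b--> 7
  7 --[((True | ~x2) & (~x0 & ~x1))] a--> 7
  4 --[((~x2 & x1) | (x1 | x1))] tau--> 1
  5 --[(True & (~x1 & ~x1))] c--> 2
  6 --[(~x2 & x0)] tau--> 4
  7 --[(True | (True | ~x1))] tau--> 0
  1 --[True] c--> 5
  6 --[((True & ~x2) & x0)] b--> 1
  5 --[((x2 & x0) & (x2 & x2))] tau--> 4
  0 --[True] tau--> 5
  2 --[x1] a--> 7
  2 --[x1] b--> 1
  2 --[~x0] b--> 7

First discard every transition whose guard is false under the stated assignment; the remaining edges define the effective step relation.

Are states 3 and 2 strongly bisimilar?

Compute ~ classes (split until stable):
  P[0] = {{0,1,2,3,4,5,6,7}}
  P[1] = {{0,4},{1,5},{2,3},{6},{7}}
  P[2] = {{0,4},{1},{2,3},{5},{6},{7}}
  P[3] = {{0},{1},{2,3},{4},{5},{6},{7}}
stable after 4 split(s): 7 block(s)
3∈{2,3}, 2∈{2,3}

Answer: BISIMILAR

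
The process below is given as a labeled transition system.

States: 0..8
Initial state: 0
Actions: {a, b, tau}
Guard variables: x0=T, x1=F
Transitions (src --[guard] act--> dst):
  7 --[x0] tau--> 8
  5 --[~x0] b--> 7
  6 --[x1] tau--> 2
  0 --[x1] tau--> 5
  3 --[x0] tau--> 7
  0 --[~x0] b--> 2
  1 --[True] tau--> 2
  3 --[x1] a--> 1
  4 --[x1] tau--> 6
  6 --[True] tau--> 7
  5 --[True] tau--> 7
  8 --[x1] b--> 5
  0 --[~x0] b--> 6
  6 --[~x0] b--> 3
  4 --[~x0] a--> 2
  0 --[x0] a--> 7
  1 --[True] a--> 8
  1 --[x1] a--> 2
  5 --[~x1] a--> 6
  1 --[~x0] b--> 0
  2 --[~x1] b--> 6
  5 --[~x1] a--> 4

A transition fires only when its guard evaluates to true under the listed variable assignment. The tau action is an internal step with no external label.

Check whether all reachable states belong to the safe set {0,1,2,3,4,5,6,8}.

Answer: INVARIANT VIOLATED at state 7

Working:
Allowed set {0,1,2,3,4,5,6,8}
Reach set: {0,7,8}
  0: ✓
  7: ✗ unsafe
  8: ✓
reach 7 via a — violates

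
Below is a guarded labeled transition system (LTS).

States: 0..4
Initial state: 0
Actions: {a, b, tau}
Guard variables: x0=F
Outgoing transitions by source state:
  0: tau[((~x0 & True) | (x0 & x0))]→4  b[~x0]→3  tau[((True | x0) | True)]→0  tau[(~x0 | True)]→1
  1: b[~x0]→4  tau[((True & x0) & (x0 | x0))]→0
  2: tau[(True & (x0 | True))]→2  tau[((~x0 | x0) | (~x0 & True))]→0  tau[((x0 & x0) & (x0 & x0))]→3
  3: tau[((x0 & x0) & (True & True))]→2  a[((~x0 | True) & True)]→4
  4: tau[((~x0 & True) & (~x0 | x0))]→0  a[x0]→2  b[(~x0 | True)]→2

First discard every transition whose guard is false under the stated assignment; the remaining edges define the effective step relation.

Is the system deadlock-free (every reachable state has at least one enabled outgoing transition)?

R = {0,1,2,3,4}
  0: b→3  tau→0  tau→1  tau→4  [4 out]
  1: b→4  [1 out]
  2: tau→0  tau→2  [2 out]
  3: a→4  [1 out]
  4: b→2  tau→0  [2 out]

Answer: DEADLOCK-FREE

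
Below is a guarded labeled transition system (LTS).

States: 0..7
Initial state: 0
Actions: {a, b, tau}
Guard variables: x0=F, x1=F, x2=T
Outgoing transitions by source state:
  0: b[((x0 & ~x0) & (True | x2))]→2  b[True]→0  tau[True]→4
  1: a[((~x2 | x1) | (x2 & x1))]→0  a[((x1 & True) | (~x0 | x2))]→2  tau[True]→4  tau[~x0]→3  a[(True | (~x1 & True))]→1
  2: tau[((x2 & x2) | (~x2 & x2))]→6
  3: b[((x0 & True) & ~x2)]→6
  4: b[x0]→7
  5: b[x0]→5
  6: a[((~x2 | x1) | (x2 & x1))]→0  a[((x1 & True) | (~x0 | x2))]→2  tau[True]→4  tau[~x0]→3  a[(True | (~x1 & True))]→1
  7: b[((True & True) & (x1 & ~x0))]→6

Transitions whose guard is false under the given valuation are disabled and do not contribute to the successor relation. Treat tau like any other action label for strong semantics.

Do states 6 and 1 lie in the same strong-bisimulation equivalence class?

Answer: BISIMILAR

Analysis:
Refine partition for ~:
  round 0: {{0,1,2,3,4,5,6,7}}
  round 1: {{0},{1,6},{2},{3,4,5,7}}
stable after 2 split(s): 4 block(s)
6∈{1,6}, 1∈{1,6}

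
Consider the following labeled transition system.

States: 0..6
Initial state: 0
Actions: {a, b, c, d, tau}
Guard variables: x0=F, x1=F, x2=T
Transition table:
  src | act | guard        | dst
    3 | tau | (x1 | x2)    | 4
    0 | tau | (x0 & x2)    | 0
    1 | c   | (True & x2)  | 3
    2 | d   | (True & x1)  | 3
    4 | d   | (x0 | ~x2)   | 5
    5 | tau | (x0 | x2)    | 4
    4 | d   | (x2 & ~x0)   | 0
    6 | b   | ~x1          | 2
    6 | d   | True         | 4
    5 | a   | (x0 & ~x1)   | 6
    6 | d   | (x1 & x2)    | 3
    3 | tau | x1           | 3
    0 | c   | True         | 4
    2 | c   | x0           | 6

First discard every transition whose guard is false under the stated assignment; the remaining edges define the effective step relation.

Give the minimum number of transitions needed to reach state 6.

BFS to 6:
  depth 0: {0}
  depth 1: {4}
6 never appears.

Answer: UNREACHABLE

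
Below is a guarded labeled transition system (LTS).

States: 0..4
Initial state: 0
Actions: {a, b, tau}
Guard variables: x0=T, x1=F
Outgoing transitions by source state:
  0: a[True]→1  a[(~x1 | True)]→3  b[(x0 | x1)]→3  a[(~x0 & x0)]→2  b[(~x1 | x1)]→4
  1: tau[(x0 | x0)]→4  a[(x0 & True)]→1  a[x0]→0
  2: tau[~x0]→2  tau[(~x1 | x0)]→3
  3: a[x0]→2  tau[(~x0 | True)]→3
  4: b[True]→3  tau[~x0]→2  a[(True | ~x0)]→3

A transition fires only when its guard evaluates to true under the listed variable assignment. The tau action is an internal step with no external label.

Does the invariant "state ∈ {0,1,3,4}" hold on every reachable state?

Inv-set: {0,1,3,4}
Reach set: {0,1,2,3,4}
  0: safe
  1: safe
  2: VIOLATES
  3: safe
  4: safe
reach 2 via a·a — violates

Answer: INVARIANT VIOLATED at state 2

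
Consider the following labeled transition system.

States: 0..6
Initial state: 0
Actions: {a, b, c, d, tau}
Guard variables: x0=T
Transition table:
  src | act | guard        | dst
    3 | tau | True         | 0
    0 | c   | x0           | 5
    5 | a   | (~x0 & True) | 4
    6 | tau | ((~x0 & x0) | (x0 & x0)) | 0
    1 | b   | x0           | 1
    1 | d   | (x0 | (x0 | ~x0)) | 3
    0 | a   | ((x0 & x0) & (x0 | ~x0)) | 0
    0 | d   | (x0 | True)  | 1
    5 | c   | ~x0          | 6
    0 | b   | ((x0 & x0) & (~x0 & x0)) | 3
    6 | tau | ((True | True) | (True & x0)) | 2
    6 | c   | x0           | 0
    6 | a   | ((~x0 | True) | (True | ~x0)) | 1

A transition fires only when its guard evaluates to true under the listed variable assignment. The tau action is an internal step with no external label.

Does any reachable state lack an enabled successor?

Answer: DEADLOCK at state 5

Working:
Reach set: {0,1,3,5}
  0: a→0  c→5  d→1  [3 out]
  1: b→1  d→3  [2 out]
  3: tau→0  [1 out]
  5: ∅  [STUCK]
Path to 5: c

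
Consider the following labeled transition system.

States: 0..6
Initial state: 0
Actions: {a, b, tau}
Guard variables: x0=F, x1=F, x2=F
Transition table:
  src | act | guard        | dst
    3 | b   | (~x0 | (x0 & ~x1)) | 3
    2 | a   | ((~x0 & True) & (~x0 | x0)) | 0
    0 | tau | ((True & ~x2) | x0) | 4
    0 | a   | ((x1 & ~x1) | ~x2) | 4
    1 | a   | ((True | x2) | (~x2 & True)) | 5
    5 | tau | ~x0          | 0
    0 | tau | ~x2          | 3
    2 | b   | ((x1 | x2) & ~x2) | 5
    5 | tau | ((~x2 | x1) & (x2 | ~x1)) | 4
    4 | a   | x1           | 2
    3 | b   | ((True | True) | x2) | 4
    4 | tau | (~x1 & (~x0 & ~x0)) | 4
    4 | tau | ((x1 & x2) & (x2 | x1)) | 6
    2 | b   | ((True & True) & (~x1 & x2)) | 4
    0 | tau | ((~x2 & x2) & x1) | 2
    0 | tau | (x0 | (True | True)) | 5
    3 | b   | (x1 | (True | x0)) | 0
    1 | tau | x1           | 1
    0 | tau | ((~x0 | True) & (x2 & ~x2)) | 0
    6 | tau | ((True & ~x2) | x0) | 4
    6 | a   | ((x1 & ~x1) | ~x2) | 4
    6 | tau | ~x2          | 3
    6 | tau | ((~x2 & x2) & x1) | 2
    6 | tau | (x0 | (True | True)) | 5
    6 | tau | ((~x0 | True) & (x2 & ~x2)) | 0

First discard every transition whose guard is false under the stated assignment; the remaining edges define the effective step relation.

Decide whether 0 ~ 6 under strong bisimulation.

Compute ~ classes (split until stable):
  π0 = {{0,1,2,3,4,5,6}}
  π1 = {{0,6},{1,2},{3},{4,5}}
  π2 = {{0,6},{1},{2},{3},{4},{5}}
stable after 3 split(s): 6 block(s)
class of 0: {0,6}; class of 6: {0,6}

Answer: BISIMILAR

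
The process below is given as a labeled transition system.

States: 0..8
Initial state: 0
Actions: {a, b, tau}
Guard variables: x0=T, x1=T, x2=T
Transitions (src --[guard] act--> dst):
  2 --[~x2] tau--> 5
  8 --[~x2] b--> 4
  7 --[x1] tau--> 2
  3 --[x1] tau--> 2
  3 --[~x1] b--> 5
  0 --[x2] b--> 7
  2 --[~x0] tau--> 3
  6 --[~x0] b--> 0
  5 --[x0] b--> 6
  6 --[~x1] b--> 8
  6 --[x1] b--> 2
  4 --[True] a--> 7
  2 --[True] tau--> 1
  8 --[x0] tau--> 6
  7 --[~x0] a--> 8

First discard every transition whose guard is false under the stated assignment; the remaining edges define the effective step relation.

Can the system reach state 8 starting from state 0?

After dropping false guards: 8 live edges.
Layer 0: {0}
Layer 1: {7}  cumulative {0,7}
Layer 2: {2}  cumulative {0,2,7}
Layer 3: {1}  cumulative {0,1,2,7}
Reachable = {0,1,2,7}

Answer: UNREACHABLE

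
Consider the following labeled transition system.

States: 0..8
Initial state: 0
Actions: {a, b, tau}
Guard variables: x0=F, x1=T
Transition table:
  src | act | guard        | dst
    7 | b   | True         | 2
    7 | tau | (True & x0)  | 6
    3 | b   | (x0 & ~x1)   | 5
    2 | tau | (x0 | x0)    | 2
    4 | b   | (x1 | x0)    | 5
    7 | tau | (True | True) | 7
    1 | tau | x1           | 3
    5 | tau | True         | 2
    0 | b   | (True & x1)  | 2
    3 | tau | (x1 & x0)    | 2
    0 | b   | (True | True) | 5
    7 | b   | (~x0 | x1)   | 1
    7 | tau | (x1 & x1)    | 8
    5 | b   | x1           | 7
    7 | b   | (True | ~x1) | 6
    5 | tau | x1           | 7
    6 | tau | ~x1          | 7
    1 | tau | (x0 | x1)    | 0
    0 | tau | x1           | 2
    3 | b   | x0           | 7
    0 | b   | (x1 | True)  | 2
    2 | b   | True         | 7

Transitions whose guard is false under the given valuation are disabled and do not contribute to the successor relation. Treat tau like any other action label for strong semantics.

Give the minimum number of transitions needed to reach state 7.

Answer: 2

Working:
Layered search for 7:
  depth 0: {0}
  depth 1: {2,5}
  depth 2: {7}
depth(7)=2, e.g. b·b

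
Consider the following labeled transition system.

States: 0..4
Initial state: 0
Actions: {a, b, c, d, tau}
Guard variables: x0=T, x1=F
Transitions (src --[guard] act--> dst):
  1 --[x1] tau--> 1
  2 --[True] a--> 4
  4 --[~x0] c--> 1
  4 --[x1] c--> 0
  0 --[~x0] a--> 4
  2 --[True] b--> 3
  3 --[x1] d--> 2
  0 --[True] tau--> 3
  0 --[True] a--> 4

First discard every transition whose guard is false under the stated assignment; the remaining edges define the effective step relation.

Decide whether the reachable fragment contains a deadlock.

Answer: DEADLOCK at state 3

Analysis:
R = {0,3,4}
  0: a→4  tau→3  [2 out]
  3: ∅  [deadlock]
  4: ∅  [deadlock]
witness 3: tau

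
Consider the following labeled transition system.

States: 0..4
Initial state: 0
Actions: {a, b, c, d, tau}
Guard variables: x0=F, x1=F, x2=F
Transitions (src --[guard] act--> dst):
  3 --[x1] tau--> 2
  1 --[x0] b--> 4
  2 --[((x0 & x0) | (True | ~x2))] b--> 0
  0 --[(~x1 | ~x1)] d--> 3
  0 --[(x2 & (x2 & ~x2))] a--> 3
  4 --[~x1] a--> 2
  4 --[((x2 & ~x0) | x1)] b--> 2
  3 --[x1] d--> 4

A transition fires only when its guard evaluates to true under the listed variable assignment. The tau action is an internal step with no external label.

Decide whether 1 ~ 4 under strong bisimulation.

Answer: NOT BISIMILAR

Working:
Bisimulation quotient by refinement:
  round 0: {{0,1,2,3,4}}
  round 1: {{0},{1,3},{2},{4}}
4 equivalence class(es) (converged in 2)
[1]={1,3}  [4]={4}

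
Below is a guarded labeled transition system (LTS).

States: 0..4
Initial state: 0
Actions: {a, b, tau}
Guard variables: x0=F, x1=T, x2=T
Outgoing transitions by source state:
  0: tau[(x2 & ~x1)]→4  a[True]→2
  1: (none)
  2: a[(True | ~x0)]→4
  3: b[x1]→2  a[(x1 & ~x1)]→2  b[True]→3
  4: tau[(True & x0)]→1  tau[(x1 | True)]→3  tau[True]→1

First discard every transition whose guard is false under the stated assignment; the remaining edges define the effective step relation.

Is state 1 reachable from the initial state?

Answer: REACHABLE

Working:
Guard filter leaves 6 enabled edge(s).
depth 0: {0}
depth 1: {2}  total {0,2}
depth 2: {4}  total {0,2,4}
depth 3: {1,3}  total {0,1,2,3,4}
Reach set: {0,1,2,3,4}
Path to 1: a·a·tau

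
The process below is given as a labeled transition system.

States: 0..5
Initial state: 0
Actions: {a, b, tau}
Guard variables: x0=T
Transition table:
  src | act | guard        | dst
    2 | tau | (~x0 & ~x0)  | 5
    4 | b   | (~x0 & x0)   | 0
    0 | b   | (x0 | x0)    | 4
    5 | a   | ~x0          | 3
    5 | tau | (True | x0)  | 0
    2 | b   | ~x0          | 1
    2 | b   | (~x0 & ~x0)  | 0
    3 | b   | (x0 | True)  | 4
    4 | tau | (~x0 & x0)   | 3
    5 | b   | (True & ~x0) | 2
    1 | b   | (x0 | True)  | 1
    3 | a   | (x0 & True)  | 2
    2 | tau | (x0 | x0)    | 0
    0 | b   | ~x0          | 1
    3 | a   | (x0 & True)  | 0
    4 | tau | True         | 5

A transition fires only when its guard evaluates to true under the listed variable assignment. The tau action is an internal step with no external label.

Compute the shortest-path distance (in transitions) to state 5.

BFS to 5:
  Layer 0: {0}
  Layer 1: {4}
  Layer 2: {5}
depth(5)=2, e.g. b·tau

Answer: 2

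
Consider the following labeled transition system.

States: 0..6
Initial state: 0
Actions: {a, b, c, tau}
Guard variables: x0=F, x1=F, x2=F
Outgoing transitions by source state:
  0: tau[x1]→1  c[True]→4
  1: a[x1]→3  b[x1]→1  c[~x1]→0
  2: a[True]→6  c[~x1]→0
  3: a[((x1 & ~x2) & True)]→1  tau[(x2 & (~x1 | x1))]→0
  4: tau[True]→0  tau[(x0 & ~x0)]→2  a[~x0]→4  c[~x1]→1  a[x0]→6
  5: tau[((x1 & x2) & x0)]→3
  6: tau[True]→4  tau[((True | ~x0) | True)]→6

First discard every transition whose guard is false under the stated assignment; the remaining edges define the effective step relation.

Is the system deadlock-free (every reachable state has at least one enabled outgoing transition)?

Answer: DEADLOCK-FREE

Analysis:
Reachable = {0,1,4}
  0: c→4  [1 exit(s)]
  1: c→0  [1 exit(s)]
  4: a→4  c→1  tau→0  [3 exit(s)]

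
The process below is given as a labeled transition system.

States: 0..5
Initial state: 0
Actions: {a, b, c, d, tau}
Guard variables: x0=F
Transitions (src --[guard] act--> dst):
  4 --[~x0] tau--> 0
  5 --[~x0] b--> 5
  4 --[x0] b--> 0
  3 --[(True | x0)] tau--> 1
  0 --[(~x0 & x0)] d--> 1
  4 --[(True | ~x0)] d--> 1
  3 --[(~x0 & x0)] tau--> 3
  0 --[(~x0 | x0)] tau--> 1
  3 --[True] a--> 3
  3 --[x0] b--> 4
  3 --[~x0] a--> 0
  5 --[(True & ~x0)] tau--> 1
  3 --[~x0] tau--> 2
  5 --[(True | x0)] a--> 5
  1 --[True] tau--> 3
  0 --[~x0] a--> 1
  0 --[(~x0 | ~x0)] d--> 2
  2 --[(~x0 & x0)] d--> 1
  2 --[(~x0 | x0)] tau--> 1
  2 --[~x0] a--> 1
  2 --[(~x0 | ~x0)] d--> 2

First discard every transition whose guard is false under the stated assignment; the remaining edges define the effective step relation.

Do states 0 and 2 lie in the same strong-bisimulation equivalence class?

Answer: BISIMILAR

Trace:
Bisimulation quotient by refinement:
  round 0: {{0,1,2,3,4,5}}
  round 1: {{0,2},{1},{3},{4},{5}}
Fixed point at round 2; 5 class(es).
[0]={0,2}  [2]={0,2}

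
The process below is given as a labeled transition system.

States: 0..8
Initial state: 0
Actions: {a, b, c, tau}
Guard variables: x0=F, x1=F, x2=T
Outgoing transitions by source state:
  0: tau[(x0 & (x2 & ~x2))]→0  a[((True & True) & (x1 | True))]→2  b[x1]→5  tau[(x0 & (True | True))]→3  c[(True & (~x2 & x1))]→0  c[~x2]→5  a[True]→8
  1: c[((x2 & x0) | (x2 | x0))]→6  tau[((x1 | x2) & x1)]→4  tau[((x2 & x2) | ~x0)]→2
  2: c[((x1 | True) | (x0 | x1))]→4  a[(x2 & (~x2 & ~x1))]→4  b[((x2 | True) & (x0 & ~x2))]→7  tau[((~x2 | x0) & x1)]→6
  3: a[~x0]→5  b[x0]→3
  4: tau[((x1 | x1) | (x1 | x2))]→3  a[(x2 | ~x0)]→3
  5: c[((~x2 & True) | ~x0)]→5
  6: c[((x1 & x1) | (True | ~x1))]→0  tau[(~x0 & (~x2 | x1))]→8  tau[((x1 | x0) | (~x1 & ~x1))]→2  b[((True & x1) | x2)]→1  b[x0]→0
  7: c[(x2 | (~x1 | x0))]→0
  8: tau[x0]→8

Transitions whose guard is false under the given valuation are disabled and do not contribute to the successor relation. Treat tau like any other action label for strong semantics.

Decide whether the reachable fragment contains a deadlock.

Answer: DEADLOCK at state 8

Trace:
Reachable = {0,2,3,4,5,8}
  0: a→2  a→8  [2 out]
  2: c→4  [1 out]
  3: a→5  [1 out]
  4: a→3  tau→3  [2 out]
  5: c→5  [1 out]
  8: ∅  [deadlock]
trace reaching 8: a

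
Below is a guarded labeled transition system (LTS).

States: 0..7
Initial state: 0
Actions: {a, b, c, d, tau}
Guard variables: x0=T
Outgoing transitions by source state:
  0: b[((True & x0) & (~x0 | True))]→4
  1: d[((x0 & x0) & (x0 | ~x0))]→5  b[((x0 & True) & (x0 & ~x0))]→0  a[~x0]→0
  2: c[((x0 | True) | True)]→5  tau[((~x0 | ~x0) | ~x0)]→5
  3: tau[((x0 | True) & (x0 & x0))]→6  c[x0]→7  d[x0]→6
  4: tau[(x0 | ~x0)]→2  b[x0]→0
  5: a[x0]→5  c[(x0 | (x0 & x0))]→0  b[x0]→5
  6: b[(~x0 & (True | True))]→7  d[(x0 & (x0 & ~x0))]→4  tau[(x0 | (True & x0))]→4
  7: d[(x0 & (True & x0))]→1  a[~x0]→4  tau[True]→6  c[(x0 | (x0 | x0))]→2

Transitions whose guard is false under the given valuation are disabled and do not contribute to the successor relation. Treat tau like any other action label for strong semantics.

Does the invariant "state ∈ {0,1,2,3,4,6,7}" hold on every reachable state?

Answer: INVARIANT VIOLATED at state 5

Trace:
Inv-set: {0,1,2,3,4,6,7}
R = {0,2,4,5}
  0: safe
  2: safe
  4: safe
  5: ✗ unsafe
reach 5 via b·tau·c — violates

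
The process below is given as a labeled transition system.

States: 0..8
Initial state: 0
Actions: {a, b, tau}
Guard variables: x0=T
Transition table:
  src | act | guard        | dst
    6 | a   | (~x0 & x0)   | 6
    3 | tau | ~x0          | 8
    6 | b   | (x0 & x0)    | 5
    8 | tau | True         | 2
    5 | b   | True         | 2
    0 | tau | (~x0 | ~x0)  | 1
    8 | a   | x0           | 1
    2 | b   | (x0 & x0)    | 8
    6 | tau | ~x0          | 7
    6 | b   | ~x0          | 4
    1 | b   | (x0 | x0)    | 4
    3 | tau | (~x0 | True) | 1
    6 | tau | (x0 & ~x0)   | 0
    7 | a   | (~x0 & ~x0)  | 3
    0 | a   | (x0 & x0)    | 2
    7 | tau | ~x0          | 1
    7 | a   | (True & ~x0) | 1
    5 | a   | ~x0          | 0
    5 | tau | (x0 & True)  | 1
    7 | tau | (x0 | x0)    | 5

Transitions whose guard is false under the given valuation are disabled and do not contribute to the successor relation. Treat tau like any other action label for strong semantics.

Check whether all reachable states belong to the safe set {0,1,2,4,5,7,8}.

Safe = {0,1,2,4,5,7,8}
Reachable = {0,1,2,4,8}
  0: ok
  1: ok
  2: ok
  4: ok
  8: ok

Answer: INVARIANT HOLDS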